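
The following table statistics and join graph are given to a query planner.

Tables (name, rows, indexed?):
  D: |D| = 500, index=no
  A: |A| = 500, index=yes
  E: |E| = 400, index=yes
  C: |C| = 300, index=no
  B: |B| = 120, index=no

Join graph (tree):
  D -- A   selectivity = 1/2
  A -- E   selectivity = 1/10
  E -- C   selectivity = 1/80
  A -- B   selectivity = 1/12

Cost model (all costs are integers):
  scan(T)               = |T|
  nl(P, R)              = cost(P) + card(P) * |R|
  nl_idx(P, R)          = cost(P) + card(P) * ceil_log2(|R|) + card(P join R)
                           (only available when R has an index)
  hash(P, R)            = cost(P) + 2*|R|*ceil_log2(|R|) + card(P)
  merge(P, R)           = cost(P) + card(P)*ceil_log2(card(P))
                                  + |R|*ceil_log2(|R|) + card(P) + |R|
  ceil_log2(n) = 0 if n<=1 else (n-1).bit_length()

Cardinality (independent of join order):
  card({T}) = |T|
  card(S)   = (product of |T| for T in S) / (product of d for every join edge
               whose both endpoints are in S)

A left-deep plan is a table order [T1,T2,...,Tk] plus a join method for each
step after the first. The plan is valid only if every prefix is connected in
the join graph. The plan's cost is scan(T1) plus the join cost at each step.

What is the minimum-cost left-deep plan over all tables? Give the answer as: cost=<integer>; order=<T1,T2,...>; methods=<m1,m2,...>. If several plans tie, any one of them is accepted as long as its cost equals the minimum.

Selinger DP (subsets sized 1..n):
  {D}: scan cost=500, card=500
  {A}: scan cost=500, card=500
  {E}: scan cost=400, card=400
  {C}: scan cost=300, card=300
  {B}: scan cost=120, card=120
  {AD}: card=125000; try (D,hash)→10000, (A,hash)→10000, (D,merge)→10500, (A,merge)→10500, (A,nl_idx)→130000, (D,nl)→250500 …(+1); best=10000 via (D,hash)
  {AE}: card=20000; try (E,hash)→8200, (A,merge)→9400, (E,merge)→9500, (A,hash)→9800, (A,nl_idx)→24000, (E,nl_idx)→25000 …(+2); best=8200 via (E,hash)
  {AB}: card=5000; try (B,hash)→2680, (A,merge)→6080, (A,nl_idx)→6200, (B,merge)→6460, (A,hash)→9240, (A,nl)→60120 …(+1); best=2680 via (B,hash)
  {CE}: card=1500; try (E,nl_idx)→4500, (C,hash)→6200, (E,merge)→7300, (C,merge)→7400, (E,hash)→7800, (E,nl)→120300 …(+1); best=4500 via (E,nl_idx)
  {ADE}: card=5000000; try (D,hash)→37200, (E,hash)→142200, (D,merge)→333200, (E,merge)→2264000, (E,nl_idx)→6135000, (D,nl)→10008200 …(+1); best=37200 via (D,hash)
  {ABD}: card=1250000; try (D,hash)→16680, (D,merge)→77680, (B,hash)→136680, (B,merge)→2260960, (D,nl)→2502680, (B,nl)→15010000; best=16680 via (D,hash)
  {ACE}: card=75000; try (A,hash)→15000, (A,merge)→27500, (C,hash)→33600, (A,nl_idx)→93000, (C,merge)→331200, (A,nl)→754500 …(+1); best=15000 via (A,hash)
  {ABE}: card=200000; try (E,hash)→14880, (B,hash)→29880, (E,merge)→76680, (E,nl_idx)→247680, (B,merge)→329160, (E,nl)→2002680 …(+1); best=14880 via (E,hash)
  {ACDE}: card=18750000; try (D,hash)→99000, (D,merge)→1370000, (C,hash)→5042600, (D,nl)→37515000, (C,merge)→120040200, (C,nl)→1500037200; best=99000 via (D,hash)
  {ABDE}: card=50000000; try (D,hash)→223880, (E,hash)→1273880, (D,merge)→3819880, (B,hash)→5038880, (E,merge)→27520680, (E,nl_idx)→61266680 …(+4); best=223880 via (D,hash)
  {ABCE}: card=750000; try (B,hash)→91680, (C,hash)→220280, (B,merge)→1365960, (C,merge)→3817880, (B,nl)→9015000, (C,nl)→60014880; best=91680 via (B,hash)
  {ABCDE}: card=187500000; try (D,hash)→850680, (D,merge)→15846680, (B,hash)→18850680, (C,hash)→50229280, (D,nl)→375091680, (B,merge)→487599960 …(+3); best=850680 via (D,hash)

cost=850680; order=C,E,A,B,D; methods=nl_idx,hash,hash,hash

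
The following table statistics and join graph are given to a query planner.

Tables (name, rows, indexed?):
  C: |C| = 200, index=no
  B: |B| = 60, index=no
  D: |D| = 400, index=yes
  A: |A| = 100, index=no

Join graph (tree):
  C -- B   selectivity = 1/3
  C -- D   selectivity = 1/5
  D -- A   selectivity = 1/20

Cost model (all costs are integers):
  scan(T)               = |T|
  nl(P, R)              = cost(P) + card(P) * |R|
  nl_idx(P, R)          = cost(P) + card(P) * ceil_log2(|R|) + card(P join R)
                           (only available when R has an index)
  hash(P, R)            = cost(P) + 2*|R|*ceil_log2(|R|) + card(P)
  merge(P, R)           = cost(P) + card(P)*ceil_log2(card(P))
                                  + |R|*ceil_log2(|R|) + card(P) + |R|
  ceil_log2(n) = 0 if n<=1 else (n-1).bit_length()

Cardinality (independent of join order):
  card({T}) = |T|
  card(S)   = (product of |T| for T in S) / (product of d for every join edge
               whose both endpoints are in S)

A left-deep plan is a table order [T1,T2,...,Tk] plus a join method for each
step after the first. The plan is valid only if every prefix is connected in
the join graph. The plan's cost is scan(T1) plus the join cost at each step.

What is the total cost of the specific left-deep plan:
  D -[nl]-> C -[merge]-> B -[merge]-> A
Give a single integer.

step 1: scan D: cost=400, card=400
step 2: join C via nl
    card(P join C) = 400*200/(5) = 16000
    cost = 400 + 400*200 = 80400
step 3: join B via merge
    card(P join B) = 16000*60/(3) = 320000
    cost = 80400 + 16000*14 + 60*6 + 16000 + 60 = 320820
step 4: join A via merge
    card(P join A) = 320000*100/(20) = 1600000
    cost = 320820 + 320000*19 + 100*7 + 320000 + 100 = 6721620

6721620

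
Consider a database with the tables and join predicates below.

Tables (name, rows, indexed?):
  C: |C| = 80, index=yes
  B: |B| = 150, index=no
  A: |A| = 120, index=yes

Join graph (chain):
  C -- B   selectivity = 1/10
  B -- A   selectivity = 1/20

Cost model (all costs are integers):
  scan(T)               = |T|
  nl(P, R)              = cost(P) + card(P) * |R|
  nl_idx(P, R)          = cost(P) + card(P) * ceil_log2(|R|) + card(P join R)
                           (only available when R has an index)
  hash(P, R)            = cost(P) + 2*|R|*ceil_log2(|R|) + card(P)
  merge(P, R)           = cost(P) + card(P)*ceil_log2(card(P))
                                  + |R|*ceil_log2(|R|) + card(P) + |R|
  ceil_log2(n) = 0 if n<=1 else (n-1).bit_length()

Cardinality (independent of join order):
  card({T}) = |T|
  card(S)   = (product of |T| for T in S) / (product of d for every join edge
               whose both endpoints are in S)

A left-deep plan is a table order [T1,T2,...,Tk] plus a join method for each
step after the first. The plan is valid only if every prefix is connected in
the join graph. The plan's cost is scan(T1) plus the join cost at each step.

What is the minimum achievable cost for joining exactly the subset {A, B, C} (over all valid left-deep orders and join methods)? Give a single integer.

Selinger DP over subsets of {A,B,C}:
  {C}: scan cost=80, card=80
  {B}: scan cost=150, card=150
  {A}: scan cost=120, card=120
  {BC}: card=1200; try (C,hash)→1420, (B,merge)→2070, (C,merge)→2140, (C,nl_idx)→2400, (B,hash)→2560, (B,nl)→12080 …(+1); best=1420 via (C,hash)
  {AB}: card=900; try (A,hash)→1980, (A,nl_idx)→2100, (B,merge)→2430, (A,merge)→2460, (B,hash)→2640, (B,nl)→18120 …(+1); best=1980 via (A,hash)
  {ABC}: card=7200; try (C,hash)→4000, (A,hash)→4300, (C,merge)→12520, (C,nl_idx)→15480, (A,merge)→16780, (A,nl_idx)→17020 …(+2); best=4000 via (C,hash)

4000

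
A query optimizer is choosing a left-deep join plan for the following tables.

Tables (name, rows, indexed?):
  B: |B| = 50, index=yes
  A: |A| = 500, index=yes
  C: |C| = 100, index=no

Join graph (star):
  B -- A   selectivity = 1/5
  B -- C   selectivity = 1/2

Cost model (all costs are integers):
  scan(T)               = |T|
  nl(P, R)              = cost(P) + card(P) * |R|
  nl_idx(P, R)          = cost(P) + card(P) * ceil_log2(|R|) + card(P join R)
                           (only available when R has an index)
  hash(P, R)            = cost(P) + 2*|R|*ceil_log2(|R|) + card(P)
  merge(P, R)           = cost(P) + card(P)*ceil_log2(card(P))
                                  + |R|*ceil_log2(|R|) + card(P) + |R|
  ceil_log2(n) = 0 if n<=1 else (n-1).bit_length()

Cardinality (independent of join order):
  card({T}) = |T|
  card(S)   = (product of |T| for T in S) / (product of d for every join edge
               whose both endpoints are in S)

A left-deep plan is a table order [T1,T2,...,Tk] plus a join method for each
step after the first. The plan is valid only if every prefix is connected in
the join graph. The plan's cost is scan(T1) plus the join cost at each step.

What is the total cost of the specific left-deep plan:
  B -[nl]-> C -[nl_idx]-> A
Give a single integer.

step 1: scan B: cost=50, card=50
step 2: join C via nl
    card(P join C) = 50*100/(2) = 2500
    cost = 50 + 50*100 = 5050
step 3: join A via nl_idx
    card(P join A) = 2500*500/(5) = 250000
    cost = 5050 + 2500*9 + 250000 = 277550

277550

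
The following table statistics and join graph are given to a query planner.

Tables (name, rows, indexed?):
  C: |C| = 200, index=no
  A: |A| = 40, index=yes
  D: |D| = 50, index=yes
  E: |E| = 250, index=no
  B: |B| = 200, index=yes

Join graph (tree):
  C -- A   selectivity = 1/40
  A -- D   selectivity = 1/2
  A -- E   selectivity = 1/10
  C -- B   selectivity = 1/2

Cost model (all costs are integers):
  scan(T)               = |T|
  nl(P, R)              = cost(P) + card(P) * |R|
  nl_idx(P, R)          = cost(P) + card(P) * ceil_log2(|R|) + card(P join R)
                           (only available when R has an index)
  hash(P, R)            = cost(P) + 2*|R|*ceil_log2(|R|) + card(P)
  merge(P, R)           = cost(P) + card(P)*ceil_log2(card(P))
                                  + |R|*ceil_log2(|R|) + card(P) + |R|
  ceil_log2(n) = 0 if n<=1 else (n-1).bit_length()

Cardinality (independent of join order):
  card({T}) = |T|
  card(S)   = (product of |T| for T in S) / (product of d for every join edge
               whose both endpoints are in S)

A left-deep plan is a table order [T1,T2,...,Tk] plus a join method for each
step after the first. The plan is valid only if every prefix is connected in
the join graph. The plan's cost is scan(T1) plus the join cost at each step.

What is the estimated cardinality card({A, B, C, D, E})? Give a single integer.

Tables in S: A(40), B(200), C(200), D(50), E(250)
Edges inside S: C-A(d=40), A-D(d=2), A-E(d=10), C-B(d=2)
numerator = 40 * 200 * 200 * 50 * 250 = 20000000000
denominator = 40 * 2 * 10 * 2 = 1600
card(S) = 20000000000 / 1600 = 12500000

12500000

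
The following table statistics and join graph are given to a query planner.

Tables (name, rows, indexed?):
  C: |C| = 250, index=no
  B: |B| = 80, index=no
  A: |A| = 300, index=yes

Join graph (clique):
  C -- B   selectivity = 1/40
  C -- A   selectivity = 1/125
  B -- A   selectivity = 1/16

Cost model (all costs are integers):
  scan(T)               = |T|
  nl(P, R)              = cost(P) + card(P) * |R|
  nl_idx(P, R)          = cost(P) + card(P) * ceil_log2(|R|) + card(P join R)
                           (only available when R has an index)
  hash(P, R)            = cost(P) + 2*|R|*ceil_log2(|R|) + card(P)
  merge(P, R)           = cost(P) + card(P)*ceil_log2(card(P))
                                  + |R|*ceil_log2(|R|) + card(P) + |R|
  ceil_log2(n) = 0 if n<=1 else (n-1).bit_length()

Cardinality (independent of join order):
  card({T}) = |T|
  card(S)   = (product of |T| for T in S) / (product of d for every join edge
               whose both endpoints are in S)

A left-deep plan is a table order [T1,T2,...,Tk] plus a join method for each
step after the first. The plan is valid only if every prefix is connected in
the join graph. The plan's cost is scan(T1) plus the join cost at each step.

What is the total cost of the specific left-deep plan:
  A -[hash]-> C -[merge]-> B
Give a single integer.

step 1: scan A: cost=300, card=300
step 2: join C via hash
    card(P join C) = 300*250/(125) = 600
    cost = 300 + 2*250*8 + 300 = 4600
step 3: join B via merge
    card(P join B) = 600*80/(40*16) = 75
    cost = 4600 + 600*10 + 80*7 + 600 + 80 = 11840

11840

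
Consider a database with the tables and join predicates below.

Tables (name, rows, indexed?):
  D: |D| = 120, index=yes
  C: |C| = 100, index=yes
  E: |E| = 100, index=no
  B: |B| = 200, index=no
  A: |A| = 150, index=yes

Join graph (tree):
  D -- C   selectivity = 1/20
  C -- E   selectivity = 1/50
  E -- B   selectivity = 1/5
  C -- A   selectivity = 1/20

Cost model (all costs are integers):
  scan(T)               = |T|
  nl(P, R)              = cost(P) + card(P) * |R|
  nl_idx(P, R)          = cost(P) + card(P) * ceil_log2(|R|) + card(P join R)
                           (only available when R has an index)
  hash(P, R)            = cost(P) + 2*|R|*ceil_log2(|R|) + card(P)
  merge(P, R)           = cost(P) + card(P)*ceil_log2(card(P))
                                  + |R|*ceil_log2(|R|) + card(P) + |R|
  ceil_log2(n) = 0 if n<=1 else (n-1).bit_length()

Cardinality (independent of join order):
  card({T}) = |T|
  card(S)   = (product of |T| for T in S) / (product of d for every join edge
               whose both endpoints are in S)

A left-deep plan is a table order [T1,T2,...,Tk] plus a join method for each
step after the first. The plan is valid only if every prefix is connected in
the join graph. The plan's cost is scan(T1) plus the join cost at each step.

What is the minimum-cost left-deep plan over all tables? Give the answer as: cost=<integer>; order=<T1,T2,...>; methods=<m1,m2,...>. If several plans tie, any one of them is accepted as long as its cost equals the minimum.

cost=18680; order=E,C,D,A,B; methods=nl_idx,hash,hash,hash

Selinger DP (subsets sized 1..n):
  {D}: scan cost=120, card=120
  {C}: scan cost=100, card=100
  {E}: scan cost=100, card=100
  {B}: scan cost=200, card=200
  {A}: scan cost=150, card=150
  {CD}: card=600; try (D,nl_idx)→1400, (C,nl_idx)→1560, (C,hash)→1640, (D,merge)→1860, (D,hash)→1880, (C,merge)→1880 …(+2); best=1400 via (D,nl_idx)
  {CE}: card=200; try (C,nl_idx)→1000, (E,hash)→1600, (C,hash)→1600, (E,merge)→1700, (C,merge)→1700, (E,nl)→10100 …(+1); best=1000 via (C,nl_idx)
  {AC}: card=750; try (A,nl_idx)→1650, (C,hash)→1700, (C,nl_idx)→1950, (A,merge)→2250, (C,merge)→2300, (A,hash)→2600 …(+2); best=1650 via (A,nl_idx)
  {BE}: card=4000; try (E,hash)→1800, (B,merge)→2700, (E,merge)→2800, (B,hash)→3400, (B,nl)→20100, (E,nl)→20200; best=1800 via (E,hash)
  {CDE}: card=1200; try (D,hash)→2880, (E,hash)→3400, (D,nl_idx)→3600, (D,merge)→3760, (E,merge)→8800, (D,nl)→25000 …(+1); best=2880 via (D,hash)
  {ACD}: card=4500; try (D,hash)→4080, (A,hash)→4400, (A,merge)→9350, (A,nl_idx)→10700, (D,merge)→10860, (D,nl_idx)→11400 …(+2); best=4080 via (D,hash)
  {BCE}: card=8000; try (B,hash)→4400, (B,merge)→4600, (C,hash)→7200, (C,nl_idx)→37800, (B,nl)→41000, (C,merge)→54600 …(+1); best=4400 via (B,hash)
  {ACE}: card=1500; try (A,hash)→3600, (E,hash)→3800, (A,nl_idx)→4100, (A,merge)→4150, (E,merge)→10700, (A,nl)→31000 …(+1); best=3600 via (A,hash)
  {BCDE}: card=48000; try (B,hash)→7280, (D,hash)→14080, (B,merge)→19080, (D,nl_idx)→108400, (D,merge)→117360, (B,nl)→242880 …(+1); best=7280 via (B,hash)
  {ACDE}: card=9000; try (A,hash)→6480, (D,hash)→6780, (E,hash)→9980, (A,merge)→18630, (A,nl_idx)→21480, (D,merge)→22560 …(+5); best=6480 via (A,hash)
  {ABCE}: card=60000; try (B,hash)→8300, (A,hash)→14800, (B,merge)→23400, (A,merge)→117750, (A,nl_idx)→128400, (B,nl)→303600 …(+1); best=8300 via (B,hash)
  {ABCDE}: card=360000; try (B,hash)→18680, (A,hash)→57680, (D,hash)→69980, (B,merge)→143280, (A,nl_idx)→751280, (D,nl_idx)→788300 …(+5); best=18680 via (B,hash)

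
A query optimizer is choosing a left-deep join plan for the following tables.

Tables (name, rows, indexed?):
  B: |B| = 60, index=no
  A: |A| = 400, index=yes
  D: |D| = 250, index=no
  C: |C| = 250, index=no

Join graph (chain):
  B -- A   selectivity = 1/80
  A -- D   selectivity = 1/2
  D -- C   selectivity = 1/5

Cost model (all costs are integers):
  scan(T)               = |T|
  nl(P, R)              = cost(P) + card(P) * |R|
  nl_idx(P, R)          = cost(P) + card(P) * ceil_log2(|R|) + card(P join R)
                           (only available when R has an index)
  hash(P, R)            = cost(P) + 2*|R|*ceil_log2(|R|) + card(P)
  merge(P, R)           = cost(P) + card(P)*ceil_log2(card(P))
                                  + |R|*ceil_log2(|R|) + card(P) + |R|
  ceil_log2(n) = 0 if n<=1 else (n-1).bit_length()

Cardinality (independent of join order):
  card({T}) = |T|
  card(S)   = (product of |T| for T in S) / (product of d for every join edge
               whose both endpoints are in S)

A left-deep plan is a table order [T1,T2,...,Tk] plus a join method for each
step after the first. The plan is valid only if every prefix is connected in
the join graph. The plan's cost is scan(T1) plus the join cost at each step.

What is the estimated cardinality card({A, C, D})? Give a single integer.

Tables in S: A(400), C(250), D(250)
Edges inside S: A-D(d=2), D-C(d=5)
numerator = 400 * 250 * 250 = 25000000
denominator = 2 * 5 = 10
card(S) = 25000000 / 10 = 2500000

2500000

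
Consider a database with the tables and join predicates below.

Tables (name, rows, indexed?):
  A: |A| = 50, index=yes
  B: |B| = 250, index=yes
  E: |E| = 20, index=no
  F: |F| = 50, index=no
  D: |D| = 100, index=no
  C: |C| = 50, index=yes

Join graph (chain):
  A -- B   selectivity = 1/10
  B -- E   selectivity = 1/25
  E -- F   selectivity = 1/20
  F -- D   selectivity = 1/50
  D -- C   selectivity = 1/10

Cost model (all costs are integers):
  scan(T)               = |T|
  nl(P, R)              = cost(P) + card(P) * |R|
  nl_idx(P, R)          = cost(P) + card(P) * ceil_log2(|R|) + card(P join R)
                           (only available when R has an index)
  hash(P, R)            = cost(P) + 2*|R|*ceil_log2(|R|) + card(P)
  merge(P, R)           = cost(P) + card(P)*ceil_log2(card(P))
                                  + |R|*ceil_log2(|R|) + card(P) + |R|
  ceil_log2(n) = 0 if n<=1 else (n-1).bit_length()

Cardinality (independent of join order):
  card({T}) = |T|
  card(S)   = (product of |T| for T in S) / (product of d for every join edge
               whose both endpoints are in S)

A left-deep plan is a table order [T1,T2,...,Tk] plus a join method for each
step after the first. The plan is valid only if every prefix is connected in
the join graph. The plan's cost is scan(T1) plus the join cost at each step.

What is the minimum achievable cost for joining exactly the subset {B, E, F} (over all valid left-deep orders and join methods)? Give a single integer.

Selinger DP over subsets of {B,E,F}:
  {B}: scan cost=250, card=250
  {E}: scan cost=20, card=20
  {F}: scan cost=50, card=50
  {BE}: card=200; try (B,nl_idx)→380, (E,hash)→700, (B,merge)→2390, (E,merge)→2620, (B,hash)→4040, (B,nl)→5020 …(+1); best=380 via (B,nl_idx)
  {EF}: card=50; try (E,hash)→300, (F,merge)→490, (E,merge)→520, (F,hash)→640, (F,nl)→1020, (E,nl)→1050; best=300 via (E,hash)
  {BEF}: card=500; try (F,hash)→1180, (B,nl_idx)→1200, (F,merge)→2530, (B,merge)→2900, (B,hash)→4350, (F,nl)→10380 …(+1); best=1180 via (F,hash)

1180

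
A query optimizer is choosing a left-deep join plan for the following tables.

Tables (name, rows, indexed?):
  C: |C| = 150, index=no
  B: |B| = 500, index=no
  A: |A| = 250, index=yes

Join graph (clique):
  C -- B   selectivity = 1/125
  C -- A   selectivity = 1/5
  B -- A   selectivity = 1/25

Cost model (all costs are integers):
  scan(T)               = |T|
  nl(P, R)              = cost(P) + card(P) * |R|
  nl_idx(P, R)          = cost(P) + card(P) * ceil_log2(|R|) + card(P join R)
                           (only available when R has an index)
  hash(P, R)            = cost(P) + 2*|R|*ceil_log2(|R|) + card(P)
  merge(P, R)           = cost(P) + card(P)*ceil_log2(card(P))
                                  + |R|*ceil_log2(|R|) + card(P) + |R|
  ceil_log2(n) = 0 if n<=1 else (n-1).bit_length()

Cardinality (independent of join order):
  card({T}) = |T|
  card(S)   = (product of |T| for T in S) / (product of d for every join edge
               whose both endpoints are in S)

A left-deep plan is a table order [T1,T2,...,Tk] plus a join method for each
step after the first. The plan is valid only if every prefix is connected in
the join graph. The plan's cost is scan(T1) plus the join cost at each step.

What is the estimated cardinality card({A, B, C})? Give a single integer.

1200

Tables in S: A(250), B(500), C(150)
Edges inside S: C-B(d=125), C-A(d=5), B-A(d=25)
numerator = 250 * 500 * 150 = 18750000
denominator = 125 * 5 * 25 = 15625
card(S) = 18750000 / 15625 = 1200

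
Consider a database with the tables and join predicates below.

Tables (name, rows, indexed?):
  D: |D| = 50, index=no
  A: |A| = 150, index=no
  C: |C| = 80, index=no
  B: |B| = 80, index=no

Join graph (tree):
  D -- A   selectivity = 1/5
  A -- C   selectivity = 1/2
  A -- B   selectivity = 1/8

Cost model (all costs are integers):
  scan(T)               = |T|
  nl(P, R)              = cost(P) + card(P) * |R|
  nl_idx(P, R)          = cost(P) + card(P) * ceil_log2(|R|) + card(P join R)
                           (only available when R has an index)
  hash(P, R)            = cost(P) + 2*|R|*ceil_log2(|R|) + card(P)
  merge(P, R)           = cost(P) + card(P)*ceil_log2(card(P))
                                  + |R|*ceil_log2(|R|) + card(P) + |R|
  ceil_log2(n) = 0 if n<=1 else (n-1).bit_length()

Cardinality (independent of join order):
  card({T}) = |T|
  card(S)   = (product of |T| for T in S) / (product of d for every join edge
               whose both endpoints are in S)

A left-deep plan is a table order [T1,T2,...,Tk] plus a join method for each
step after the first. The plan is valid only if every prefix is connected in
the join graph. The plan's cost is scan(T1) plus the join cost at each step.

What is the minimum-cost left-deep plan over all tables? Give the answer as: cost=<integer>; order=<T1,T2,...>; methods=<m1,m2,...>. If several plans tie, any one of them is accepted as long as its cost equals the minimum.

Selinger DP (subsets sized 1..n):
  {D}: scan cost=50, card=50
  {A}: scan cost=150, card=150
  {C}: scan cost=80, card=80
  {B}: scan cost=80, card=80
  {AD}: card=1500; try (D,hash)→900, (A,merge)→1750, (D,merge)→1850, (A,hash)→2500, (A,nl)→7550, (D,nl)→7650; best=900 via (D,hash)
  {AC}: card=6000; try (C,hash)→1420, (A,merge)→2070, (C,merge)→2140, (A,hash)→2560, (A,nl)→12080, (C,nl)→12150; best=1420 via (C,hash)
  {AB}: card=1500; try (B,hash)→1420, (A,merge)→2070, (B,merge)→2140, (A,hash)→2560, (A,nl)→12080, (B,nl)→12150; best=1420 via (B,hash)
  {ACD}: card=60000; try (C,hash)→3520, (D,hash)→8020, (C,merge)→19540, (D,merge)→85770, (C,nl)→120900, (D,nl)→301420; best=3520 via (C,hash)
  {ABD}: card=15000; try (D,hash)→3520, (B,hash)→3520, (B,merge)→19540, (D,merge)→19770, (D,nl)→76420, (B,nl)→120900; best=3520 via (D,hash)
  {ABC}: card=60000; try (C,hash)→4040, (B,hash)→8540, (C,merge)→20060, (B,merge)→86060, (C,nl)→121420, (B,nl)→481420; best=4040 via (C,hash)
  {ABCD}: card=600000; try (C,hash)→19640, (D,hash)→64640, (B,hash)→64640, (C,merge)→229160, (B,merge)→1024160, (D,merge)→1024390 …(+3); best=19640 via (C,hash)

cost=19640; order=A,B,D,C; methods=hash,hash,hash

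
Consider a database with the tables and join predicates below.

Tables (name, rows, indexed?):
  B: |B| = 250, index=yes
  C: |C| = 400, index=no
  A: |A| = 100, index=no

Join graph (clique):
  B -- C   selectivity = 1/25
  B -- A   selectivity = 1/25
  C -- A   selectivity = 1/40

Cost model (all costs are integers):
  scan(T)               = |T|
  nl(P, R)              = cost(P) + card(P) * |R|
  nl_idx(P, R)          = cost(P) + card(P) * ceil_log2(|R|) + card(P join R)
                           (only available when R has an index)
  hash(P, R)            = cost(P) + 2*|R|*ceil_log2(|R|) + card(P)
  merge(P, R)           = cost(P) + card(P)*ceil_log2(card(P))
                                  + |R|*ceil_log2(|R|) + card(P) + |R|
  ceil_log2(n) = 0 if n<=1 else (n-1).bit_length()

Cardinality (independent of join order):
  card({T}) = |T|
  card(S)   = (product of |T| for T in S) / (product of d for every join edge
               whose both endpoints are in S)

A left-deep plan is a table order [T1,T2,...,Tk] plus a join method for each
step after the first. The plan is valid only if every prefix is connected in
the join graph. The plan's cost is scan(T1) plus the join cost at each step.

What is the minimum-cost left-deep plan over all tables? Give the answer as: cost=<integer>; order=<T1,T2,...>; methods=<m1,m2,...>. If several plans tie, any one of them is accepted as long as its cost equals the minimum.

cost=7200; order=C,A,B; methods=hash,hash

Selinger DP (subsets sized 1..n):
  {B}: scan cost=250, card=250
  {C}: scan cost=400, card=400
  {A}: scan cost=100, card=100
  {BC}: card=4000; try (B,hash)→4800, (C,merge)→6500, (B,merge)→6650, (B,nl_idx)→7600, (C,hash)→7700, (C,nl)→100250 …(+1); best=4800 via (B,hash)
  {AB}: card=1000; try (B,nl_idx)→1900, (A,hash)→1900, (B,merge)→3150, (A,merge)→3300, (B,hash)→4200, (B,nl)→25100 …(+1); best=1900 via (B,nl_idx)
  {AC}: card=1000; try (A,hash)→2200, (C,merge)→4900, (A,merge)→5200, (C,hash)→7400, (C,nl)→40100, (A,nl)→40400; best=2200 via (A,hash)
  {ABC}: card=400; try (B,hash)→7200, (C,hash)→10100, (A,hash)→10200, (B,nl_idx)→10600, (B,merge)→15450, (C,merge)→16900 …(+4); best=7200 via (B,hash)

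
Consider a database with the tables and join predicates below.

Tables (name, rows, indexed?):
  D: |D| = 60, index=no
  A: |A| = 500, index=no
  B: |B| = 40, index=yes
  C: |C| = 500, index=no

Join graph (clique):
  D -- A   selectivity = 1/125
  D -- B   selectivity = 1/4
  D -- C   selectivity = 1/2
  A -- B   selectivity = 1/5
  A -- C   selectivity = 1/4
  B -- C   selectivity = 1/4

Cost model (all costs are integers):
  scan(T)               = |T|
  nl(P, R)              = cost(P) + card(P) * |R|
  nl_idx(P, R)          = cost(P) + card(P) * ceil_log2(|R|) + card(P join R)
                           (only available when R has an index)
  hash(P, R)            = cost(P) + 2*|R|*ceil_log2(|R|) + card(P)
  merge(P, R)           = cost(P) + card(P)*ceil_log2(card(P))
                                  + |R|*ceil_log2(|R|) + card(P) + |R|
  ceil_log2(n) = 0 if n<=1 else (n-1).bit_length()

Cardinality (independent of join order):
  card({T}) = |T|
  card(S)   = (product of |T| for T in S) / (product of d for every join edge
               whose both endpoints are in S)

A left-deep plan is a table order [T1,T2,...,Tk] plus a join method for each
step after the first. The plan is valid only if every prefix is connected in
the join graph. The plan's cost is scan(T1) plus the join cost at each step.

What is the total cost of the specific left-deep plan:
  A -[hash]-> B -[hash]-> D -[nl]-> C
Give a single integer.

step 1: scan A: cost=500, card=500
step 2: join B via hash
    card(P join B) = 500*40/(5) = 4000
    cost = 500 + 2*40*6 + 500 = 1480
step 3: join D via hash
    card(P join D) = 4000*60/(125*4) = 480
    cost = 1480 + 2*60*6 + 4000 = 6200
step 4: join C via nl
    card(P join C) = 480*500/(2*4*4) = 7500
    cost = 6200 + 480*500 = 246200

246200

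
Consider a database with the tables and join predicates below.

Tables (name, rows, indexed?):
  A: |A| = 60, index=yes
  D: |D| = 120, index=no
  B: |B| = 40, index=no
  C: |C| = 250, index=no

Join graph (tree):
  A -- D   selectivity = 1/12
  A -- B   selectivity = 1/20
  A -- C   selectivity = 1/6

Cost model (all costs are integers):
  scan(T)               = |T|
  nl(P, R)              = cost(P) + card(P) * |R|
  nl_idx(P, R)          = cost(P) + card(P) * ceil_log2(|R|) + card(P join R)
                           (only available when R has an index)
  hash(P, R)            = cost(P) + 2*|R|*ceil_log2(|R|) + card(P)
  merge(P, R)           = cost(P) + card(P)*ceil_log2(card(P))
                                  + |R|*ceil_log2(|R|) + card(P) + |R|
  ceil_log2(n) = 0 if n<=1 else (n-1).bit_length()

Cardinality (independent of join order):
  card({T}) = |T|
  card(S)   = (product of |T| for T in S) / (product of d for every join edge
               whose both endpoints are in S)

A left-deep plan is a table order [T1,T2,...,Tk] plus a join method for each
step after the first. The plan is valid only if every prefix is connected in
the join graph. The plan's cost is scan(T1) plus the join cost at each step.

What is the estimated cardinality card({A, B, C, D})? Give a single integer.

Tables in S: A(60), B(40), C(250), D(120)
Edges inside S: A-D(d=12), A-B(d=20), A-C(d=6)
numerator = 60 * 40 * 250 * 120 = 72000000
denominator = 12 * 20 * 6 = 1440
card(S) = 72000000 / 1440 = 50000

50000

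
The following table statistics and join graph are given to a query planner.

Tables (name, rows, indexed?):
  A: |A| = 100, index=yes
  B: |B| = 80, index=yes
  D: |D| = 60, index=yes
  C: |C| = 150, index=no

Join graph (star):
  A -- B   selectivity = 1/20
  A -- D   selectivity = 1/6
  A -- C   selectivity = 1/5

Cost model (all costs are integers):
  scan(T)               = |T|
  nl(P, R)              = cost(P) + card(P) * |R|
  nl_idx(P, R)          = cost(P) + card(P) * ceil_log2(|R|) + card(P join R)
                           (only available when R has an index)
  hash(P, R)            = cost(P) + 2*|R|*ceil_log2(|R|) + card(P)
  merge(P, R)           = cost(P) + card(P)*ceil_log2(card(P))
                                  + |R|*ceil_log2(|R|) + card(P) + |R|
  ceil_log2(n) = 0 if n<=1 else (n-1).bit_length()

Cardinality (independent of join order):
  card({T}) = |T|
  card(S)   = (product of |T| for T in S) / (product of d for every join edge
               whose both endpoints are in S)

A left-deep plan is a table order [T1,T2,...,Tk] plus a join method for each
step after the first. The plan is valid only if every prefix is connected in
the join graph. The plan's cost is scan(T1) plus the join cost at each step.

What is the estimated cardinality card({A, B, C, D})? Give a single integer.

120000

Tables in S: A(100), B(80), C(150), D(60)
Edges inside S: A-B(d=20), A-D(d=6), A-C(d=5)
numerator = 100 * 80 * 150 * 60 = 72000000
denominator = 20 * 6 * 5 = 600
card(S) = 72000000 / 600 = 120000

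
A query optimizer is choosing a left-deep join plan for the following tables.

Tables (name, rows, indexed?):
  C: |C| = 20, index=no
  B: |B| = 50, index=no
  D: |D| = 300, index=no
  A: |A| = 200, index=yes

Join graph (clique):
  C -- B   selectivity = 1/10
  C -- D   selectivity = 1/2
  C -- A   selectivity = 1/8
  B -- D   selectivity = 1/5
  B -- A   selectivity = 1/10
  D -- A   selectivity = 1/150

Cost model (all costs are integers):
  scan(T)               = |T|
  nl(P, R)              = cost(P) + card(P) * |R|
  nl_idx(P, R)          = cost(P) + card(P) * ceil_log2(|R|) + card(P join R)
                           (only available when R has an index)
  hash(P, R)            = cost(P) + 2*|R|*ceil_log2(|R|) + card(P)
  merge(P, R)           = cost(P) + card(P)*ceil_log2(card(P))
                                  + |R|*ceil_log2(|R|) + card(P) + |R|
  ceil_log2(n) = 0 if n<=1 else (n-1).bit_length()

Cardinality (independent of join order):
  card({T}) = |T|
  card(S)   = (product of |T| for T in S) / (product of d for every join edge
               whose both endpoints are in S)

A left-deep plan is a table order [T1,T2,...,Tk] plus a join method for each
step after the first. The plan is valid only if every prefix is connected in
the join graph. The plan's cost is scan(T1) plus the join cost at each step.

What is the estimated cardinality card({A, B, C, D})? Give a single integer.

Tables in S: A(200), B(50), C(20), D(300)
Edges inside S: C-B(d=10), C-D(d=2), C-A(d=8), B-D(d=5), B-A(d=10), D-A(d=150)
numerator = 200 * 50 * 20 * 300 = 60000000
denominator = 10 * 2 * 8 * 5 * 10 * 150 = 1200000
card(S) = 60000000 / 1200000 = 50

50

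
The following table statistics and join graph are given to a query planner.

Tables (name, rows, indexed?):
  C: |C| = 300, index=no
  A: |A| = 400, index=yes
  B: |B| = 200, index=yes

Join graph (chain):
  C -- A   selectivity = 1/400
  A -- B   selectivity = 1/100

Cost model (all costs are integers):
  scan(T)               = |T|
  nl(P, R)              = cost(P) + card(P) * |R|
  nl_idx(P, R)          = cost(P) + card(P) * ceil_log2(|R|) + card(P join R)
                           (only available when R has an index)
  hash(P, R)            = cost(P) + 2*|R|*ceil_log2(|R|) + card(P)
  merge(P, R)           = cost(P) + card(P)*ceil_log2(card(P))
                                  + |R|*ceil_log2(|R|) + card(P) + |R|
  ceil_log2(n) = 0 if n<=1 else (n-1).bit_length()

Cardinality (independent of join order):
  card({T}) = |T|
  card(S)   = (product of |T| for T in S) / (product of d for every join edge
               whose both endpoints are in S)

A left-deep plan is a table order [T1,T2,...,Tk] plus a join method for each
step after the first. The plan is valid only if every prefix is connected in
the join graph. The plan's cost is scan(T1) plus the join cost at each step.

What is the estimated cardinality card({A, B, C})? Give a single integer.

Tables in S: A(400), B(200), C(300)
Edges inside S: C-A(d=400), A-B(d=100)
numerator = 400 * 200 * 300 = 24000000
denominator = 400 * 100 = 40000
card(S) = 24000000 / 40000 = 600

600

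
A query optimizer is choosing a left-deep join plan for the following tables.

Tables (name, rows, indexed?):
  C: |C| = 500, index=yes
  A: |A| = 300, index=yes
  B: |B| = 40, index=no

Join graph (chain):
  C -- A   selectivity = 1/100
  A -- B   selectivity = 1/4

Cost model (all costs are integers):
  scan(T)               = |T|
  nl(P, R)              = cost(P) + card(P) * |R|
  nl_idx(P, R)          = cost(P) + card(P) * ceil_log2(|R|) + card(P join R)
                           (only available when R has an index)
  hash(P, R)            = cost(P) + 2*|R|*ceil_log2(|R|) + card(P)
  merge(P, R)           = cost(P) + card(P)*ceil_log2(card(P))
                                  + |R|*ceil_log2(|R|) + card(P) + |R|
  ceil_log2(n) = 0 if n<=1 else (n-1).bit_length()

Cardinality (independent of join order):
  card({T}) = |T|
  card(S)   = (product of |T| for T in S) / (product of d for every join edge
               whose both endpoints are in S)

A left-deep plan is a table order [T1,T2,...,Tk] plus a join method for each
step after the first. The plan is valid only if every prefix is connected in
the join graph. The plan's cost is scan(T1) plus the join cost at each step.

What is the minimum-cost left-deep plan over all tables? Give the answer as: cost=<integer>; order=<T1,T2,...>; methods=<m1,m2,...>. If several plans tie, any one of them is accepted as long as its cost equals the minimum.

Selinger DP (subsets sized 1..n):
  {C}: scan cost=500, card=500
  {A}: scan cost=300, card=300
  {B}: scan cost=40, card=40
  {AC}: card=1500; try (C,nl_idx)→4500, (A,hash)→6400, (A,nl_idx)→6500, (C,merge)→8300, (A,merge)→8500, (C,hash)→9600 …(+2); best=4500 via (C,nl_idx)
  {AB}: card=3000; try (B,hash)→1080, (A,merge)→3320, (A,nl_idx)→3400, (B,merge)→3580, (A,hash)→5480, (A,nl)→12040 …(+1); best=1080 via (B,hash)
  {ABC}: card=15000; try (B,hash)→6480, (C,hash)→13080, (B,merge)→22780, (C,nl_idx)→43080, (C,merge)→45080, (B,nl)→64500 …(+1); best=6480 via (B,hash)

cost=6480; order=A,C,B; methods=nl_idx,hash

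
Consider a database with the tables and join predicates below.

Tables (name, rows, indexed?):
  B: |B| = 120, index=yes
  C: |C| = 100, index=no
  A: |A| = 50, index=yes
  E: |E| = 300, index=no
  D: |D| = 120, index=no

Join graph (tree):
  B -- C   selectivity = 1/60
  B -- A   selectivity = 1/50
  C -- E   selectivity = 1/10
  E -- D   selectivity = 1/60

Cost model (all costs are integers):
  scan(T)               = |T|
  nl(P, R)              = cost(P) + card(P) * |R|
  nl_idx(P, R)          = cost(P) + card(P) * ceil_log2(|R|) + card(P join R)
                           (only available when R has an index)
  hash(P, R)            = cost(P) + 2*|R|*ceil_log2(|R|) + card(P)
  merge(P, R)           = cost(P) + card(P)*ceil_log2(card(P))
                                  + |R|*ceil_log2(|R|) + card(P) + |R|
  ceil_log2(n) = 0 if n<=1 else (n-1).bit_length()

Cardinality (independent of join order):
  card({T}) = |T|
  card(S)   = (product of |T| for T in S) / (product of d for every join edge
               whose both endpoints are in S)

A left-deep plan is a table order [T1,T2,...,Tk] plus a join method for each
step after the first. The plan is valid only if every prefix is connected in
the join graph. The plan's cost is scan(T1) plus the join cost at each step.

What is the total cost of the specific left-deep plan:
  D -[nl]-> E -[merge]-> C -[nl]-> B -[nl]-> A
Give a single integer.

1363520

step 1: scan D: cost=120, card=120
step 2: join E via nl
    card(P join E) = 120*300/(60) = 600
    cost = 120 + 120*300 = 36120
step 3: join C via merge
    card(P join C) = 600*100/(10) = 6000
    cost = 36120 + 600*10 + 100*7 + 600 + 100 = 43520
step 4: join B via nl
    card(P join B) = 6000*120/(60) = 12000
    cost = 43520 + 6000*120 = 763520
step 5: join A via nl
    card(P join A) = 12000*50/(50) = 12000
    cost = 763520 + 12000*50 = 1363520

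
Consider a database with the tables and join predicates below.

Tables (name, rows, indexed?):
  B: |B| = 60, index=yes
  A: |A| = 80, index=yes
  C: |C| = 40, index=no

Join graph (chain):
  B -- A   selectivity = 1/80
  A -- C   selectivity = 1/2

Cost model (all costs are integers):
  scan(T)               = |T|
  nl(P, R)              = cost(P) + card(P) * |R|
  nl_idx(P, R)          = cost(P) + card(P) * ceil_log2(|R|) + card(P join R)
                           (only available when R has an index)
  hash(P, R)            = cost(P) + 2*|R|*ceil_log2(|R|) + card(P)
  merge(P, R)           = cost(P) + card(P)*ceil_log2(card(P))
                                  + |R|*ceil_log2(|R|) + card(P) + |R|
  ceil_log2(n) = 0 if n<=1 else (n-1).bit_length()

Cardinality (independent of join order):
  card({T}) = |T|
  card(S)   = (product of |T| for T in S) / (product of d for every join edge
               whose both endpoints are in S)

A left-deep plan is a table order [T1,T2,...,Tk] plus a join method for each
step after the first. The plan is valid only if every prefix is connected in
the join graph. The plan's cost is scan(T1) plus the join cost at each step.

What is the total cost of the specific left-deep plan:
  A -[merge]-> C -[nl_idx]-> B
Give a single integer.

step 1: scan A: cost=80, card=80
step 2: join C via merge
    card(P join C) = 80*40/(2) = 1600
    cost = 80 + 80*7 + 40*6 + 80 + 40 = 1000
step 3: join B via nl_idx
    card(P join B) = 1600*60/(80) = 1200
    cost = 1000 + 1600*6 + 1200 = 11800

11800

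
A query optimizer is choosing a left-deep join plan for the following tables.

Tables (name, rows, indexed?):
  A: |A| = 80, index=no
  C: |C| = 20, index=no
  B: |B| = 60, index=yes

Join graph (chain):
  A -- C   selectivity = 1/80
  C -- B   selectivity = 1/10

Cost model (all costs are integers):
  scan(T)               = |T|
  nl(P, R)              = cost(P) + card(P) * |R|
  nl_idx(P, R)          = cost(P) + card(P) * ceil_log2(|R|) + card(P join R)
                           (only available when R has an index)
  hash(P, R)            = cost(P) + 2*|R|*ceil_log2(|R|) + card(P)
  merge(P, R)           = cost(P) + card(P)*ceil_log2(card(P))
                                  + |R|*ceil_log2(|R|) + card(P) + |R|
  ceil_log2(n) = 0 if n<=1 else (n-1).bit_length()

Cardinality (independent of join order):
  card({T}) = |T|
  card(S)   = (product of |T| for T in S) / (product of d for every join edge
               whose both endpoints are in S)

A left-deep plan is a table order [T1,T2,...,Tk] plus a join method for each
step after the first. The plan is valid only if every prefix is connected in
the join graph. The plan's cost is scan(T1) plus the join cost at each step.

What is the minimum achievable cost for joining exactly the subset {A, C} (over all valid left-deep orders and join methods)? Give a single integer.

Selinger DP over subsets of {A,C}:
  {A}: scan cost=80, card=80
  {C}: scan cost=20, card=20
  {AC}: card=20; try (C,hash)→360, (A,merge)→780, (C,merge)→840, (A,hash)→1160, (A,nl)→1620, (C,nl)→1680; best=360 via (C,hash)

360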